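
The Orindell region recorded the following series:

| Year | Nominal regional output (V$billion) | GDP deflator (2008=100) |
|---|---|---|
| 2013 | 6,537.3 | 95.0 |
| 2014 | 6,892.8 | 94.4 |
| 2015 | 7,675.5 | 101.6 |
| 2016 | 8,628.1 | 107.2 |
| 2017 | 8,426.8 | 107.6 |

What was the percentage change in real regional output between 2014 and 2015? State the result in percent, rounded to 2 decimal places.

Real regional output 2014 = 6892.8/0.944 = 7301.69.
Real regional output 2015 = 7675.5/1.016 = 7554.63.
Change = 7554.63/7301.69 − 1 = 0.0346.

3.46%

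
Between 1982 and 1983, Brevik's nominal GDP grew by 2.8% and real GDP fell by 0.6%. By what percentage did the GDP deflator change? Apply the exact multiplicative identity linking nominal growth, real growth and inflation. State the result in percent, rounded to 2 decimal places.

3.42%

(1 + g_nom) = (1 + g_real)(1 + π), so π = 1.0280 / 0.9940 − 1 = 0.03421.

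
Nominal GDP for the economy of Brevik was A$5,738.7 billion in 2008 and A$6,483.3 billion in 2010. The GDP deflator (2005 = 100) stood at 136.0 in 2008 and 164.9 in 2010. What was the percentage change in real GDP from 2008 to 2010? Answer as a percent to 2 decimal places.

-6.82%

Real GDP 2008 = 5738.7 / 1.360 = 4219.63.
Real GDP 2010 = 6483.3 / 1.649 = 3931.66.
Real growth = 3931.66 / 4219.63 − 1 = -0.0682.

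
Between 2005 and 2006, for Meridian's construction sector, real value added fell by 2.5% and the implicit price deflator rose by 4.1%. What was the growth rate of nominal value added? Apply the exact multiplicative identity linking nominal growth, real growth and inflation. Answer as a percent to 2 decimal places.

1.50%

(1 + g_nom) = (1 + g_real)(1 + π) = 0.9750 × 1.0410 = 1.01498.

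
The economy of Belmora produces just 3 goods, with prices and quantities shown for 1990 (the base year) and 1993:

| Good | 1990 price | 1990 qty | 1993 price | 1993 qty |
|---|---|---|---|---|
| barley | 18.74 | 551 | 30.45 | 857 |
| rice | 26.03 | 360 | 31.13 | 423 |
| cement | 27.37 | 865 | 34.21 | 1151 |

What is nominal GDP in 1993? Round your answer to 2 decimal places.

78639.35

Nominal GDP 1993 = Σ (p_1993 × q_1993) = 30.45·857 + 31.13·423 + 34.21·1151 = 78639.35.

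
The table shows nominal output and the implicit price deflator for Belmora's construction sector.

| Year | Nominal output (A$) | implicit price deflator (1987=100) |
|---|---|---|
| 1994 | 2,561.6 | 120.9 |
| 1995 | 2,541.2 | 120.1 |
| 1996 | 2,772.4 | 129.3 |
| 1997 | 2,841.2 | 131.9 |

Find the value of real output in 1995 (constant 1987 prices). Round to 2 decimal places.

A$2,115.90

Real output 1995 = 2541.2 / 1.201 = 2115.90.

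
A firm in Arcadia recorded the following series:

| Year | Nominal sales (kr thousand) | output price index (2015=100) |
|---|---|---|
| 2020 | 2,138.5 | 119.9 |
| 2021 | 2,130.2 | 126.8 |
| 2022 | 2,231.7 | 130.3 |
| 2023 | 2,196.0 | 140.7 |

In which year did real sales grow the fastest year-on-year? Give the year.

2021: real = 2130.2/1.268 = 1679.97; growth vs 2020 (1783.57) = -5.81%.
2022: real = 2231.7/1.303 = 1712.74; growth vs 2021 (1679.97) = 1.95%.
2023: real = 2196.0/1.407 = 1560.77; growth vs 2022 (1712.74) = -8.87%.

2022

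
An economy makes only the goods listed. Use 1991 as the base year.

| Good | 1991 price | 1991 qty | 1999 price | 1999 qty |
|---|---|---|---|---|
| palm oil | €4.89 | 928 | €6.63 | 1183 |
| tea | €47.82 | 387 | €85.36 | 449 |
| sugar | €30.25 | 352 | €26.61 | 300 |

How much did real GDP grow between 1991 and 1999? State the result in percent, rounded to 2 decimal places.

7.83%

Real GDP 1991 = Nominal GDP 1991 = 4.89·928 + 47.82·387 + 30.25·352 = 33692.26.
Real GDP 1999 (at 1991 prices) = 4.89·1183 + 47.82·449 + 30.25·300 = 36331.05.
Real growth = 36331.05/33692.26 − 1 = 0.0783.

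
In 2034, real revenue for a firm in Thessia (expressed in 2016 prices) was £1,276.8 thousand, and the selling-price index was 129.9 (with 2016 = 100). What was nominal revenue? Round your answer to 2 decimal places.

Nominal revenue = Real × (selling-price index/100) = 1276.8 × 1.299 = 1658.56.

£1,658.56 thousand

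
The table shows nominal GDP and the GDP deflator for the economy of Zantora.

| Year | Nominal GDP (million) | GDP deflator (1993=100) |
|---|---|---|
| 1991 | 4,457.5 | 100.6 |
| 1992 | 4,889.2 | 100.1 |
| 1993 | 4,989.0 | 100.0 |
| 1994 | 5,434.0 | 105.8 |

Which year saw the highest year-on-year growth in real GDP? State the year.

1992: real = 4889.2/1.001 = 4884.32; growth vs 1991 (4430.91) = 10.23%.
1993: real = 4989.0/1.000 = 4989.00; growth vs 1992 (4884.32) = 2.14%.
1994: real = 5434.0/1.058 = 5136.11; growth vs 1993 (4989.00) = 2.95%.

1992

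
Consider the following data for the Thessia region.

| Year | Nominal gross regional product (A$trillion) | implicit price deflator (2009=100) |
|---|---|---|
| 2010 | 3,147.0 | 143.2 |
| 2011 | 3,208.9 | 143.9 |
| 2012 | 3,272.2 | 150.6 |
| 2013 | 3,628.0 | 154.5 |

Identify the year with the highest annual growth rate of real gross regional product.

2013

2011: real = 3208.9/1.439 = 2229.95; growth vs 2010 (2197.63) = 1.47%.
2012: real = 3272.2/1.506 = 2172.78; growth vs 2011 (2229.95) = -2.56%.
2013: real = 3628.0/1.545 = 2348.22; growth vs 2012 (2172.78) = 8.07%.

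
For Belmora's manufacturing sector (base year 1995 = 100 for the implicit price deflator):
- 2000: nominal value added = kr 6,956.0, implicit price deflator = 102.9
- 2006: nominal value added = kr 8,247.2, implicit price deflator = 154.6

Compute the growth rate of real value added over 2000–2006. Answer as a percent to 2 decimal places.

-21.09%

Deflate each year: 2000 → 6956.0/1.029 = 6759.96; 2006 → 8247.2/1.546 = 5334.54.
So real value added changed by 5334.54/6759.96 − 1 = -0.2109, i.e. -21.09%.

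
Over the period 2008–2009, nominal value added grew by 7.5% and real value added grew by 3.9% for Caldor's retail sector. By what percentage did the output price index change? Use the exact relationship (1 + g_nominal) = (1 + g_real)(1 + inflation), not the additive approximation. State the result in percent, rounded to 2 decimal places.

3.46%

(1 + g_nom) = (1 + g_real)(1 + π), so π = 1.0750 / 1.0390 − 1 = 0.03465.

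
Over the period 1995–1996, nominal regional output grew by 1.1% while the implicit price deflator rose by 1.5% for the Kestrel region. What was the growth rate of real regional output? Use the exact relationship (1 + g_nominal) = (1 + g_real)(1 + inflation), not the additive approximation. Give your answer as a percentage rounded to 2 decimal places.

-0.39%

(1 + g_nom) = (1 + g_real)(1 + π), so g_real = 1.0110 / 1.0150 − 1 = -0.00394.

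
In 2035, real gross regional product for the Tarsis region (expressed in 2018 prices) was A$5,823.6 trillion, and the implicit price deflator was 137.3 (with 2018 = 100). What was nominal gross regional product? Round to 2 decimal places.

A$7,995.80 trillion

Nominal gross regional product = Real × (implicit price deflator/100) = 5823.6 × 1.373 = 7995.80.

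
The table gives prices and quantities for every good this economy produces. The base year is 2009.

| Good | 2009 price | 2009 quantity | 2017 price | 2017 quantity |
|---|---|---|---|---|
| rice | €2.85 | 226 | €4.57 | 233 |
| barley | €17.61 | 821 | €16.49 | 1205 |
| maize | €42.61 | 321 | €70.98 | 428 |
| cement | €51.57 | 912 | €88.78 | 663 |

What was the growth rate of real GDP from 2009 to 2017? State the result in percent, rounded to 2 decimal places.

Real GDP 2009 = Nominal GDP 2009 = 2.85·226 + 17.61·821 + 42.61·321 + 51.57·912 = 75811.56.
Real GDP 2017 (at 2009 prices) = 2.85·233 + 17.61·1205 + 42.61·428 + 51.57·663 = 74312.09.
Real growth = 74312.09/75811.56 − 1 = -0.0198.

-1.98%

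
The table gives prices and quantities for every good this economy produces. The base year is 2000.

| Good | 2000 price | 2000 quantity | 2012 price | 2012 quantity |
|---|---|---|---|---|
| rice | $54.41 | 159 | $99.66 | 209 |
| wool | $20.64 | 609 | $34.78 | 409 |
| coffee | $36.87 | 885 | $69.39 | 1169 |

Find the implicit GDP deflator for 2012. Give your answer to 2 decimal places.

184.65

Nominal GDP 2012 = 99.66·209 + 34.78·409 + 69.39·1169 = 116170.87.
Real GDP 2012 (at 2000 prices) = 54.41·209 + 20.64·409 + 36.87·1169 = 62914.48.
Deflator = Nominal/Real × 100 = 116170.87/62914.48 × 100 = 184.649.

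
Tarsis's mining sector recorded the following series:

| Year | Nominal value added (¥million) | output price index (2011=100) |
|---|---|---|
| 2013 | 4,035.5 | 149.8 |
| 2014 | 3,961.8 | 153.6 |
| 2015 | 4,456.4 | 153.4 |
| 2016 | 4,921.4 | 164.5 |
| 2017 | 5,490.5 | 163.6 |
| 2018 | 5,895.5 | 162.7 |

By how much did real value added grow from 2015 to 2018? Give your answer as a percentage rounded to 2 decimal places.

24.73%

Real value added 2015 = 4456.4/1.534 = 2905.08.
Real value added 2018 = 5895.5/1.627 = 3623.54.
Change = 3623.54/2905.08 − 1 = 0.2473.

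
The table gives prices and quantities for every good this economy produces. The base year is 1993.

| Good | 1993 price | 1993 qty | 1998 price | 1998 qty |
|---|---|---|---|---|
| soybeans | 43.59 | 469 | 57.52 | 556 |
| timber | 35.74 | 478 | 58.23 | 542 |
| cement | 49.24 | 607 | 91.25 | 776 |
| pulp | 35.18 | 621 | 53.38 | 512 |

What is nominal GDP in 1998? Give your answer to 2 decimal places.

Nominal GDP 1998 = Σ (p_1998 × q_1998) = 57.52·556 + 58.23·542 + 91.25·776 + 53.38·512 = 161682.34.

161682.34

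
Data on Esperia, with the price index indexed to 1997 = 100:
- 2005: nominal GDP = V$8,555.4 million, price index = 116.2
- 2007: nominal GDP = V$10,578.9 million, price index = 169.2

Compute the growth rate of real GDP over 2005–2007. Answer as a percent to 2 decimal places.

Real GDP 2005 = 8555.4 / 1.162 = 7362.65.
Real GDP 2007 = 10578.9 / 1.692 = 6252.30.
Real growth = 6252.30 / 7362.65 − 1 = -0.1508.

-15.08%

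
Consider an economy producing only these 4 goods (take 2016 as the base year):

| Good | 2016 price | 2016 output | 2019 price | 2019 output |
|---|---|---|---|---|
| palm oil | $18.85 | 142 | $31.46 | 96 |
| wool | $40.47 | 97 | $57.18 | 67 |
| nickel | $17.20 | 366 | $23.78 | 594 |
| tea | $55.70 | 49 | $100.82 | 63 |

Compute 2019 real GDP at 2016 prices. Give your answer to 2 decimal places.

Real GDP 2019 = Σ (p_2016 × q_2019) = 18.85·96 + 40.47·67 + 17.20·594 + 55.70·63 = 18246.99.

$18246.99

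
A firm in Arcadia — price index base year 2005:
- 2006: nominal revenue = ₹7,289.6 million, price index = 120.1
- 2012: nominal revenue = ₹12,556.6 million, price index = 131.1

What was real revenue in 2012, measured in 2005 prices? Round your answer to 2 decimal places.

₹9,577.88 million

Real revenue = Nominal / (price index/100) = 12556.6 / 1.311 = 9577.88.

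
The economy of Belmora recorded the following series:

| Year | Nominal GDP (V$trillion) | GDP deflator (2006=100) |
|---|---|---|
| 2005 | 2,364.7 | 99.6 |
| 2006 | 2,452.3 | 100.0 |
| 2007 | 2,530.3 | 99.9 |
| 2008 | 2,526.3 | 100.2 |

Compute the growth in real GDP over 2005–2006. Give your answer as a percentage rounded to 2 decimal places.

3.29%

Real GDP 2005 = 2364.7/0.996 = 2374.20.
Real GDP 2006 = 2452.3/1.000 = 2452.30.
Change = 2452.30/2374.20 − 1 = 0.0329.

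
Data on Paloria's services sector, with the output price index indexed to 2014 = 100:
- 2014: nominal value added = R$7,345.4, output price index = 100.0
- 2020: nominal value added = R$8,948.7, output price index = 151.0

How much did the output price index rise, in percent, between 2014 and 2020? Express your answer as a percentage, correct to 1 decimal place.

51.0%

Price-level change = 151.0 / 100.0 − 1 = 0.5100.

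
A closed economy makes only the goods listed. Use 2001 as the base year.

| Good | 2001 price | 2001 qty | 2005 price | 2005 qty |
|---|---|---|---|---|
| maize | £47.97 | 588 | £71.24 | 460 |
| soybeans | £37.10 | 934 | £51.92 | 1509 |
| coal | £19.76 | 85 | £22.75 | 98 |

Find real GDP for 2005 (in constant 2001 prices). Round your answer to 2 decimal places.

Real GDP 2005 = Σ (p_2001 × q_2005) = 47.97·460 + 37.10·1509 + 19.76·98 = 79986.58.

£79986.58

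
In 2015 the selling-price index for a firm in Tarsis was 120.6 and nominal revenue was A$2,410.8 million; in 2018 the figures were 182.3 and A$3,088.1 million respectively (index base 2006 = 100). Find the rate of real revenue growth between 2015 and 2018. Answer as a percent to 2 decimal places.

Real revenue 2015 = 2410.8 / 1.206 = 1999.00.
Real revenue 2018 = 3088.1 / 1.823 = 1693.97.
Real growth = 1693.97 / 1999.00 − 1 = -0.1526.

-15.26%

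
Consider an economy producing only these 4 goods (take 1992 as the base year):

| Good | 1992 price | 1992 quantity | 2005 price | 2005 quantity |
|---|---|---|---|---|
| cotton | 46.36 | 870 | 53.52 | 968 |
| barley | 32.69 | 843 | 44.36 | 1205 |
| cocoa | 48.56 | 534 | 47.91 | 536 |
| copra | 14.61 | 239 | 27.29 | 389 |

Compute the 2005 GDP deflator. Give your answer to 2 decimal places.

Nominal GDP 2005 = 53.52·968 + 44.36·1205 + 47.91·536 + 27.29·389 = 141556.73.
Real GDP 2005 (at 1992 prices) = 46.36·968 + 32.69·1205 + 48.56·536 + 14.61·389 = 115979.38.
Deflator = Nominal/Real × 100 = 141556.73/115979.38 × 100 = 122.053.

122.05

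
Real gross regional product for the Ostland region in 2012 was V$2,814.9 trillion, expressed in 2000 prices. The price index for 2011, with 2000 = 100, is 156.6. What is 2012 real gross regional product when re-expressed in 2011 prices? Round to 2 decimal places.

V$4,408.13 trillion

Real gross regional product in 2011 prices = Real gross regional product in 2000 prices × (P_2011/P_2000) = 2814.9 × 1.566 = 4408.13.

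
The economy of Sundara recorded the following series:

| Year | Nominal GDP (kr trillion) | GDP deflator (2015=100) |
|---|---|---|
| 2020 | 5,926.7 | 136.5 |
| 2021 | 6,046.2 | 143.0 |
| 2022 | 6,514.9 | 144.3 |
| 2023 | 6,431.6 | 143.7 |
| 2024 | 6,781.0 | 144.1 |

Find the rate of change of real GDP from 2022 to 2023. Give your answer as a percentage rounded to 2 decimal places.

-0.87%

Real GDP 2022 = 6514.9/1.443 = 4514.83.
Real GDP 2023 = 6431.6/1.437 = 4475.71.
Change = 4475.71/4514.83 − 1 = -0.0087.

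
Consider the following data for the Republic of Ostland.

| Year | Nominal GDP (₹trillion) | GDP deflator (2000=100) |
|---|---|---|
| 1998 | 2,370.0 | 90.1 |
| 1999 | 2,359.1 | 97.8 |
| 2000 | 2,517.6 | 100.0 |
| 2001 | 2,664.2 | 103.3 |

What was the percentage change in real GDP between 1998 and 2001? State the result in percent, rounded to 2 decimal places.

Real GDP 1998 = 2370.0/0.901 = 2630.41.
Real GDP 2001 = 2664.2/1.033 = 2579.09.
Change = 2579.09/2630.41 − 1 = -0.0195.

-1.95%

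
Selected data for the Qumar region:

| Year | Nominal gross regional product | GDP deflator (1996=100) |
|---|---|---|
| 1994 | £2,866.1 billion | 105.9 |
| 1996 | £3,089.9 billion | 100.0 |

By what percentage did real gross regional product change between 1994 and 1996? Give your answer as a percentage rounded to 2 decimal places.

14.17%

Deflate each year: 1994 → 2866.1/1.059 = 2706.42; 1996 → 3089.9/1.000 = 3089.90.
So real gross regional product changed by 3089.90/2706.42 − 1 = 0.1417, i.e. 14.17%.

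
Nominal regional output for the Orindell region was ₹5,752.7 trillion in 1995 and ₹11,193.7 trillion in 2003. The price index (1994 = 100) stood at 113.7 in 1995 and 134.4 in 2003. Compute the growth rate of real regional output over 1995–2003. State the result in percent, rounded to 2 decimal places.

Deflate each year: 1995 → 5752.7/1.137 = 5059.54; 2003 → 11193.7/1.344 = 8328.65.
So real regional output changed by 8328.65/5059.54 − 1 = 0.6461, i.e. 64.61%.

64.61%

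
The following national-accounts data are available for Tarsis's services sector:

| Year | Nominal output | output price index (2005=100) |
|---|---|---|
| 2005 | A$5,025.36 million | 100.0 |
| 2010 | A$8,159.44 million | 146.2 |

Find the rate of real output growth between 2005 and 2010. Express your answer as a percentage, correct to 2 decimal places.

Deflate each year: 2005 → 5025.36/1.000 = 5025.36; 2010 → 8159.44/1.462 = 5581.01.
So real output changed by 5581.01/5025.36 − 1 = 0.1106, i.e. 11.06%.

11.06%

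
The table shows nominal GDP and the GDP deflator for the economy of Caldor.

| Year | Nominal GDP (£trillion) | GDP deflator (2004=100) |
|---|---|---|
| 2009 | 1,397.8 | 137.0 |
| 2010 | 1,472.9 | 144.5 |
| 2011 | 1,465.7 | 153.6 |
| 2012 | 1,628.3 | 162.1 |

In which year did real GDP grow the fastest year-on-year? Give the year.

2010: real = 1472.9/1.445 = 1019.31; growth vs 2009 (1020.29) = -0.10%.
2011: real = 1465.7/1.536 = 954.23; growth vs 2010 (1019.31) = -6.38%.
2012: real = 1628.3/1.621 = 1004.50; growth vs 2011 (954.23) = 5.27%.

2012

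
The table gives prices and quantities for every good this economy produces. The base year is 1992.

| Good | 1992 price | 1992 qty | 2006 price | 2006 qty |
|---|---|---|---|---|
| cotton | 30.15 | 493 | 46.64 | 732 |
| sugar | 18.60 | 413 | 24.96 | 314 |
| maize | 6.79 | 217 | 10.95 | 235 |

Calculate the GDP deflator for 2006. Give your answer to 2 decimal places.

150.99

Nominal GDP 2006 = 46.64·732 + 24.96·314 + 10.95·235 = 44551.17.
Real GDP 2006 (at 1992 prices) = 30.15·732 + 18.60·314 + 6.79·235 = 29505.85.
Deflator = Nominal/Real × 100 = 44551.17/29505.85 × 100 = 150.991.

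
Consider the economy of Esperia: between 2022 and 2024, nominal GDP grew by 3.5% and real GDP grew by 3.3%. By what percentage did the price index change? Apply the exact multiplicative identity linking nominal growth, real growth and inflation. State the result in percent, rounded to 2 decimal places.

0.19%

(1 + g_nom) = (1 + g_real)(1 + π), so π = 1.0350 / 1.0330 − 1 = 0.00194.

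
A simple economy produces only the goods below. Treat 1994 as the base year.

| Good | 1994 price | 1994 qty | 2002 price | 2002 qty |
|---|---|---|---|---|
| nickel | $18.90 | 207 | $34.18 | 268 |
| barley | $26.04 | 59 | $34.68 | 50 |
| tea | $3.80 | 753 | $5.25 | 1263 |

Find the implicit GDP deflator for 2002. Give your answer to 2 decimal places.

Nominal GDP 2002 = 34.18·268 + 34.68·50 + 5.25·1263 = 17524.99.
Real GDP 2002 (at 1994 prices) = 18.90·268 + 26.04·50 + 3.80·1263 = 11166.60.
Deflator = Nominal/Real × 100 = 17524.99/11166.60 × 100 = 156.941.

156.94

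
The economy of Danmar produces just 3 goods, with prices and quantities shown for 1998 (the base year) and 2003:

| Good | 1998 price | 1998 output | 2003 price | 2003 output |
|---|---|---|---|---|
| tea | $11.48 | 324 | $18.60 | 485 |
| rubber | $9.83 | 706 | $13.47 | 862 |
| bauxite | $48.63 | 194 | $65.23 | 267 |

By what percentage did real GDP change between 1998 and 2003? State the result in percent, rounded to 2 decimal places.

Real GDP 1998 = Nominal GDP 1998 = 11.48·324 + 9.83·706 + 48.63·194 = 20093.72.
Real GDP 2003 (at 1998 prices) = 11.48·485 + 9.83·862 + 48.63·267 = 27025.47.
Real growth = 27025.47/20093.72 − 1 = 0.3450.

34.50%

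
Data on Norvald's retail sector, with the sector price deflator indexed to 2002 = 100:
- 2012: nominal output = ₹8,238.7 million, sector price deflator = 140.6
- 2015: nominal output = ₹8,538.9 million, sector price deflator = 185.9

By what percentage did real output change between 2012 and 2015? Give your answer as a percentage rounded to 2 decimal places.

Real output 2012 = 8238.7 / 1.406 = 5859.67.
Real output 2015 = 8538.9 / 1.859 = 4593.28.
Real growth = 4593.28 / 5859.67 − 1 = -0.2161.

-21.61%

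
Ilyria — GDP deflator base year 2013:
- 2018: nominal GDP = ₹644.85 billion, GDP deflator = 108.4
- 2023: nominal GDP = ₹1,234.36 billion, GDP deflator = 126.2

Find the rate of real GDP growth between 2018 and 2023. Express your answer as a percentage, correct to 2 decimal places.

64.42%

Deflate each year: 2018 → 644.85/1.084 = 594.88; 2023 → 1234.36/1.262 = 978.10.
So real GDP changed by 978.10/594.88 − 1 = 0.6442, i.e. 64.42%.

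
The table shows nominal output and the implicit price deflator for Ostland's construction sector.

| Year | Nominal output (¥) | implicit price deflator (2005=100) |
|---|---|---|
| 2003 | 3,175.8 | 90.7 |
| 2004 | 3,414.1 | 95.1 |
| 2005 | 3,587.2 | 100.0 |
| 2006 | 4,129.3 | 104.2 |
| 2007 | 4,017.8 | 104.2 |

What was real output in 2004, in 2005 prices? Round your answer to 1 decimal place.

¥3,590.0

Real output 2004 = 3414.1 / 0.951 = 3590.01.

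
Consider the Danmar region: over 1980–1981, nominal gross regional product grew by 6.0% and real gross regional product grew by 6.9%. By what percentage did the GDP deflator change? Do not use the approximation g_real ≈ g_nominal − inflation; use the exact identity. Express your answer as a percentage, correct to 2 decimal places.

(1 + g_nom) = (1 + g_real)(1 + π), so π = 1.0600 / 1.0690 − 1 = -0.00842.

-0.84%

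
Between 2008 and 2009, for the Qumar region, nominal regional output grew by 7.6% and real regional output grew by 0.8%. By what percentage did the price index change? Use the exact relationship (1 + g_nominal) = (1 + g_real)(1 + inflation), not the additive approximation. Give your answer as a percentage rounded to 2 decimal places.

6.75%

(1 + g_nom) = (1 + g_real)(1 + π), so π = 1.0760 / 1.0080 − 1 = 0.06746.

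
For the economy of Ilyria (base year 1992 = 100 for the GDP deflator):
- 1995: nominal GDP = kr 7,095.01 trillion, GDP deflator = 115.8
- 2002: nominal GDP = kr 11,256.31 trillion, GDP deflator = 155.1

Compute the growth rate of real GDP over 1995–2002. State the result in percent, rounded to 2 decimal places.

Real GDP 1995 = 7095.01 / 1.158 = 6126.95.
Real GDP 2002 = 11256.31 / 1.551 = 7257.45.
Real growth = 7257.45 / 6126.95 − 1 = 0.1845.

18.45%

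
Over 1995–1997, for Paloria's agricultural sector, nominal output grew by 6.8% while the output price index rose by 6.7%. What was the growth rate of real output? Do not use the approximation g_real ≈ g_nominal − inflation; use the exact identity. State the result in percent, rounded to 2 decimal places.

0.09%

(1 + g_nom) = (1 + g_real)(1 + π), so g_real = 1.0680 / 1.0670 − 1 = 0.00094.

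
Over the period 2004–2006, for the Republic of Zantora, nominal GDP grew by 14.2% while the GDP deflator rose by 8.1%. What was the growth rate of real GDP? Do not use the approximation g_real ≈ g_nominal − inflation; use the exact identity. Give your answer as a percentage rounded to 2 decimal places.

5.64%

(1 + g_nom) = (1 + g_real)(1 + π), so g_real = 1.1420 / 1.0810 − 1 = 0.05643.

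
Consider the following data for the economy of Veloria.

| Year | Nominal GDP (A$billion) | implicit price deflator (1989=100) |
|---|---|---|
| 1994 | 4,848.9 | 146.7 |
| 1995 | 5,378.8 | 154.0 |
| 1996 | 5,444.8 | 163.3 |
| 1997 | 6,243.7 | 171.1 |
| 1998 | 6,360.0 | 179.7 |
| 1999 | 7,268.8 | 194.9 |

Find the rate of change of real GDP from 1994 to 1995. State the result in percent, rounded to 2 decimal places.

5.67%

Real GDP 1994 = 4848.9/1.467 = 3305.32.
Real GDP 1995 = 5378.8/1.540 = 3492.73.
Change = 3492.73/3305.32 − 1 = 0.0567.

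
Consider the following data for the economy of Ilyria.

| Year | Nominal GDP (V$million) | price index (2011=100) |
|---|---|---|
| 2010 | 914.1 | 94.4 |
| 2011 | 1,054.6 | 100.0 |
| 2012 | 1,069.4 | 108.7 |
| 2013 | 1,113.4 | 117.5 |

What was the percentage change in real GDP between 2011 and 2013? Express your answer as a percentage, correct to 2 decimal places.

Real GDP 2011 = 1054.6/1.000 = 1054.60.
Real GDP 2013 = 1113.4/1.175 = 947.57.
Change = 947.57/1054.60 − 1 = -0.1015.

-10.15%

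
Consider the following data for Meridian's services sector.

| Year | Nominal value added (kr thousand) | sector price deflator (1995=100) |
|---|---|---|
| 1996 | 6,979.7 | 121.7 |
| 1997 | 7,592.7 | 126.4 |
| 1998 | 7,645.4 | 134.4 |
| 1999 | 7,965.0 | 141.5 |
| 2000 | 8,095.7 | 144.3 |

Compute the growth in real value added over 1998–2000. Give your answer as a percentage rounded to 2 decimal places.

-1.37%

Real value added 1998 = 7645.4/1.344 = 5688.54.
Real value added 2000 = 8095.7/1.443 = 5610.33.
Change = 5610.33/5688.54 − 1 = -0.0137.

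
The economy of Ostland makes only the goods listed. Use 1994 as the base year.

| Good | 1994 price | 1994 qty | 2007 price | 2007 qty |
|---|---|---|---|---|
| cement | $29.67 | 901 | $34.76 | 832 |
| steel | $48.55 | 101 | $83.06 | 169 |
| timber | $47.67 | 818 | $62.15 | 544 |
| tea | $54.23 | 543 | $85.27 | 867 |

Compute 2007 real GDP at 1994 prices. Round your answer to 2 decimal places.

Real GDP 2007 = Σ (p_1994 × q_2007) = 29.67·832 + 48.55·169 + 47.67·544 + 54.23·867 = 105840.28.

$105840.28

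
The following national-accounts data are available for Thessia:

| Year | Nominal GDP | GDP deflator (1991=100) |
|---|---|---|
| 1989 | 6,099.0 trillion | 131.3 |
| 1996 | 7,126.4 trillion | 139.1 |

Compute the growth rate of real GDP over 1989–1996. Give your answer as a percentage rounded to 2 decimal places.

10.29%

Real GDP 1989 = 6099.0 / 1.313 = 4645.09.
Real GDP 1996 = 7126.4 / 1.391 = 5123.22.
Real growth = 5123.22 / 4645.09 − 1 = 0.1029.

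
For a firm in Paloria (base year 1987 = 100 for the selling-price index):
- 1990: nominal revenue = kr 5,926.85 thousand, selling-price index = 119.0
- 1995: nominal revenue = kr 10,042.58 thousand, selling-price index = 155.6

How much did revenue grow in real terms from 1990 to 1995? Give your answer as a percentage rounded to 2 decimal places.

Deflate each year: 1990 → 5926.85/1.190 = 4980.55; 1995 → 10042.58/1.556 = 6454.10.
So real revenue changed by 6454.10/4980.55 − 1 = 0.2959, i.e. 29.59%.

29.59%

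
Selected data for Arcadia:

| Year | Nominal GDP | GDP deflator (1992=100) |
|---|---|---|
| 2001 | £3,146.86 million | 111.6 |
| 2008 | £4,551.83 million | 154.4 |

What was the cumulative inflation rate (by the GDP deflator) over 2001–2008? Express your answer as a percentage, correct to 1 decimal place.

Price-level change = 154.4 / 111.6 − 1 = 0.3835.

38.4%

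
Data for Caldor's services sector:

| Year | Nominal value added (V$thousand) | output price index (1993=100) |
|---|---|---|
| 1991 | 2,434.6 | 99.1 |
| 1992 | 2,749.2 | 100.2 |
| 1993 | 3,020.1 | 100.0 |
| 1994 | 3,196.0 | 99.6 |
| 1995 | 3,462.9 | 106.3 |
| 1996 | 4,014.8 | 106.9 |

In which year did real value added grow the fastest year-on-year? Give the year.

1996

1992: real = 2749.2/1.002 = 2743.71; growth vs 1991 (2456.71) = 11.68%.
1993: real = 3020.1/1.000 = 3020.10; growth vs 1992 (2743.71) = 10.07%.
1994: real = 3196.0/0.996 = 3208.84; growth vs 1993 (3020.10) = 6.25%.
1995: real = 3462.9/1.063 = 3257.67; growth vs 1994 (3208.84) = 1.52%.
1996: real = 4014.8/1.069 = 3755.66; growth vs 1995 (3257.67) = 15.29%.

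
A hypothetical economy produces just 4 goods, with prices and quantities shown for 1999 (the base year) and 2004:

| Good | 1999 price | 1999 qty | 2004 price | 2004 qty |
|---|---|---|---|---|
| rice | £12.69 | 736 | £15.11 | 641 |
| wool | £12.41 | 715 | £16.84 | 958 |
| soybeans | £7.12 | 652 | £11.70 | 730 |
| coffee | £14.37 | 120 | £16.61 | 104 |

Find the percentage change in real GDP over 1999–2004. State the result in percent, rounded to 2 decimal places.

Real GDP 1999 = Nominal GDP 1999 = 12.69·736 + 12.41·715 + 7.12·652 + 14.37·120 = 24579.63.
Real GDP 2004 (at 1999 prices) = 12.69·641 + 12.41·958 + 7.12·730 + 14.37·104 = 26715.15.
Real growth = 26715.15/24579.63 − 1 = 0.0869.

8.69%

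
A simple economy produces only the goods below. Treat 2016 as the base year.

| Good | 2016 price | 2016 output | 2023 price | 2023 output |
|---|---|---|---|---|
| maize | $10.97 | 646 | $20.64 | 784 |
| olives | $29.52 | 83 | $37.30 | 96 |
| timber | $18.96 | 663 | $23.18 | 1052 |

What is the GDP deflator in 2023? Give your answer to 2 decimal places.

Nominal GDP 2023 = 20.64·784 + 37.30·96 + 23.18·1052 = 44147.92.
Real GDP 2023 (at 2016 prices) = 10.97·784 + 29.52·96 + 18.96·1052 = 31380.32.
Deflator = Nominal/Real × 100 = 44147.92/31380.32 × 100 = 140.687.

140.69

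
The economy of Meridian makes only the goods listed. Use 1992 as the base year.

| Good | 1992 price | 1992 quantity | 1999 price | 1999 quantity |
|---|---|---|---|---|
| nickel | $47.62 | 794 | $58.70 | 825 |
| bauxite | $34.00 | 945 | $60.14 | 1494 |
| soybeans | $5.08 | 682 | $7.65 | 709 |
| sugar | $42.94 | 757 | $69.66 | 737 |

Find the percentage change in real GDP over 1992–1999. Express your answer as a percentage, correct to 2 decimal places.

18.34%

Real GDP 1992 = Nominal GDP 1992 = 47.62·794 + 34.00·945 + 5.08·682 + 42.94·757 = 105910.42.
Real GDP 1999 (at 1992 prices) = 47.62·825 + 34.00·1494 + 5.08·709 + 42.94·737 = 125331.00.
Real growth = 125331.00/105910.42 − 1 = 0.1834.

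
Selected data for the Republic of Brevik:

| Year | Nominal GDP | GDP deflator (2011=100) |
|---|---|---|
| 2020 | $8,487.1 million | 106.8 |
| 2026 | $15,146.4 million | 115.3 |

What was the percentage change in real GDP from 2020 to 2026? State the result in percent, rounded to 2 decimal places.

Real GDP 2020 = 8487.1 / 1.068 = 7946.72.
Real GDP 2026 = 15146.4 / 1.153 = 13136.51.
Real growth = 13136.51 / 7946.72 − 1 = 0.6531.

65.31%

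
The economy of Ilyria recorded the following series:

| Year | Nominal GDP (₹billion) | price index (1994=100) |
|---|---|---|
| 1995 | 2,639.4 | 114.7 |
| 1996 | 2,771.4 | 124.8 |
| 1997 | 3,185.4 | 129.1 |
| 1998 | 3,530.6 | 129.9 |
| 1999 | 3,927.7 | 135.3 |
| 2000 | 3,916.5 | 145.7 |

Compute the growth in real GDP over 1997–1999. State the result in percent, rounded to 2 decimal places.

Real GDP 1997 = 3185.4/1.291 = 2467.39.
Real GDP 1999 = 3927.7/1.353 = 2902.96.
Change = 2902.96/2467.39 − 1 = 0.1765.

17.65%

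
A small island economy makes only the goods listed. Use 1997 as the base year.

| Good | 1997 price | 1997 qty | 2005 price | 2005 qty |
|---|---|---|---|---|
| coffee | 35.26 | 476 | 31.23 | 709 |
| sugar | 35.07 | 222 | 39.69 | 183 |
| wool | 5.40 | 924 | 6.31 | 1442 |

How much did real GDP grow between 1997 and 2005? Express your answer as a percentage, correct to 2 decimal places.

Real GDP 1997 = Nominal GDP 1997 = 35.26·476 + 35.07·222 + 5.40·924 = 29558.90.
Real GDP 2005 (at 1997 prices) = 35.26·709 + 35.07·183 + 5.40·1442 = 39203.95.
Real growth = 39203.95/29558.90 − 1 = 0.3263.

32.63%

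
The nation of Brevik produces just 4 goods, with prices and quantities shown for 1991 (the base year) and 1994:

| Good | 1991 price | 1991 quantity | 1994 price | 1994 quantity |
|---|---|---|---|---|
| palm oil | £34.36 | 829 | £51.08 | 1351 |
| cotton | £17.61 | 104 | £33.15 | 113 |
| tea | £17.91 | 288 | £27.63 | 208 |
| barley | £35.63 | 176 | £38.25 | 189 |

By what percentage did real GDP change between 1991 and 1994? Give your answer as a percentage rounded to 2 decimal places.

Real GDP 1991 = Nominal GDP 1991 = 34.36·829 + 17.61·104 + 17.91·288 + 35.63·176 = 41744.84.
Real GDP 1994 (at 1991 prices) = 34.36·1351 + 17.61·113 + 17.91·208 + 35.63·189 = 58869.64.
Real growth = 58869.64/41744.84 − 1 = 0.4102.

41.02%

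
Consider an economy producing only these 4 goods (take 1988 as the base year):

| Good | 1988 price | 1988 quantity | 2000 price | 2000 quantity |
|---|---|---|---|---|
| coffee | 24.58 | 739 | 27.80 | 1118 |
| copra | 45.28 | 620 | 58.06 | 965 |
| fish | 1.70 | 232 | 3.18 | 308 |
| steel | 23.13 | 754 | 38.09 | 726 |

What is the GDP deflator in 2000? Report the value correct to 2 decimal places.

Nominal GDP 2000 = 27.80·1118 + 58.06·965 + 3.18·308 + 38.09·726 = 115741.08.
Real GDP 2000 (at 1988 prices) = 24.58·1118 + 45.28·965 + 1.70·308 + 23.13·726 = 88491.62.
Deflator = Nominal/Real × 100 = 115741.08/88491.62 × 100 = 130.793.

130.79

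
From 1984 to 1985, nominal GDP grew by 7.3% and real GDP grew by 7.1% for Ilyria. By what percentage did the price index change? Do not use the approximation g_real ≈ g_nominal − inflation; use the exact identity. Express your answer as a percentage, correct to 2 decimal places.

(1 + g_nom) = (1 + g_real)(1 + π), so π = 1.0730 / 1.0710 − 1 = 0.00187.

0.19%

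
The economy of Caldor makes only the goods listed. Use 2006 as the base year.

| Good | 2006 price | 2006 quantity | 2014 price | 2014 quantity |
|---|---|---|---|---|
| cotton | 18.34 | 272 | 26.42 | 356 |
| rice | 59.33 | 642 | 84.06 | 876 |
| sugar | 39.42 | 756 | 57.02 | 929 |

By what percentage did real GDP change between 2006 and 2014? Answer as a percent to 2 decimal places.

30.52%

Real GDP 2006 = Nominal GDP 2006 = 18.34·272 + 59.33·642 + 39.42·756 = 72879.86.
Real GDP 2014 (at 2006 prices) = 18.34·356 + 59.33·876 + 39.42·929 = 95123.30.
Real growth = 95123.30/72879.86 − 1 = 0.3052.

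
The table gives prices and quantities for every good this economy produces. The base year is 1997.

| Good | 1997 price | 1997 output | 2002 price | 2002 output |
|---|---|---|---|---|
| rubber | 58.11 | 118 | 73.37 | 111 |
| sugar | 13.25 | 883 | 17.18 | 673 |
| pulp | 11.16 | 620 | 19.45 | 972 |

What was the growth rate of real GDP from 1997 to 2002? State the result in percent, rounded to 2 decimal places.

Real GDP 1997 = Nominal GDP 1997 = 58.11·118 + 13.25·883 + 11.16·620 = 25475.93.
Real GDP 2002 (at 1997 prices) = 58.11·111 + 13.25·673 + 11.16·972 = 26214.98.
Real growth = 26214.98/25475.93 − 1 = 0.0290.

2.90%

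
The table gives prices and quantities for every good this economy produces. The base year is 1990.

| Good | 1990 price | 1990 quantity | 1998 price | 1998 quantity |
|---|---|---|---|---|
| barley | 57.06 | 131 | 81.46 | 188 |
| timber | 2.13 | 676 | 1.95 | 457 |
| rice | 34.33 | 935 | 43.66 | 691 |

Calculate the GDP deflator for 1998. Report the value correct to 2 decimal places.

130.92

Nominal GDP 1998 = 81.46·188 + 1.95·457 + 43.66·691 = 46374.69.
Real GDP 1998 (at 1990 prices) = 57.06·188 + 2.13·457 + 34.33·691 = 35422.72.
Deflator = Nominal/Real × 100 = 46374.69/35422.72 × 100 = 130.918.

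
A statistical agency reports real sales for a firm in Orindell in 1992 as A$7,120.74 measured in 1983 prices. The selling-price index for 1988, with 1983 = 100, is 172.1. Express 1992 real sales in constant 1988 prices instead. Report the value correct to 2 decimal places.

A$12,254.79

Real sales in 1988 prices = Real sales in 1983 prices × (P_1988/P_1983) = 7120.74 × 1.721 = 12254.79.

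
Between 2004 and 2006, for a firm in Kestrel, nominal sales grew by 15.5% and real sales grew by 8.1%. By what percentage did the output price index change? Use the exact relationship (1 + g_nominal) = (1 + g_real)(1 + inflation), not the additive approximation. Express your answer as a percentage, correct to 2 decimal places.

6.85%

(1 + g_nom) = (1 + g_real)(1 + π), so π = 1.1550 / 1.0810 − 1 = 0.06846.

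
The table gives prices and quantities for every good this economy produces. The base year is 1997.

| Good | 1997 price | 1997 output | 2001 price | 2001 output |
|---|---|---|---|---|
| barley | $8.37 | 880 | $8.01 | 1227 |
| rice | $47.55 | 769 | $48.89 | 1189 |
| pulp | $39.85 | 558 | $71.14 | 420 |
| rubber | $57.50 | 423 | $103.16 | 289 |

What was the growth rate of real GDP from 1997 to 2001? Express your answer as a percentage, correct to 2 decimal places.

10.69%

Real GDP 1997 = Nominal GDP 1997 = 8.37·880 + 47.55·769 + 39.85·558 + 57.50·423 = 90490.35.
Real GDP 2001 (at 1997 prices) = 8.37·1227 + 47.55·1189 + 39.85·420 + 57.50·289 = 100161.44.
Real growth = 100161.44/90490.35 − 1 = 0.1069.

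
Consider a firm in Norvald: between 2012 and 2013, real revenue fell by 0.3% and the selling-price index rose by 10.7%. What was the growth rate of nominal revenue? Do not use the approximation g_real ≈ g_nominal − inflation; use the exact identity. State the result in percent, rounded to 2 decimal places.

10.37%

(1 + g_nom) = (1 + g_real)(1 + π) = 0.9970 × 1.1070 = 1.10368.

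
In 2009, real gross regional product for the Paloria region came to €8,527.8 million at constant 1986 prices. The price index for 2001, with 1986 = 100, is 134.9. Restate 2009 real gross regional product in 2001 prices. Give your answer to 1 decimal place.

Real gross regional product in 2001 prices = Real gross regional product in 1986 prices × (P_2001/P_1986) = 8527.8 × 1.349 = 11504.00.

€11,504.0 million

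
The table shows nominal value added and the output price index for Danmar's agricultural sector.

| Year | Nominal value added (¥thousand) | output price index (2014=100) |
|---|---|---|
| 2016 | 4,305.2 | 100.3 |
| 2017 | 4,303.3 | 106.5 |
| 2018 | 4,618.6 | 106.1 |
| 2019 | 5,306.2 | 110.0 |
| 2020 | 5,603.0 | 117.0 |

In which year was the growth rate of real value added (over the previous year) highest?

2017: real = 4303.3/1.065 = 4040.66; growth vs 2016 (4292.32) = -5.86%.
2018: real = 4618.6/1.061 = 4353.06; growth vs 2017 (4040.66) = 7.73%.
2019: real = 5306.2/1.100 = 4823.82; growth vs 2018 (4353.06) = 10.81%.
2020: real = 5603.0/1.170 = 4788.89; growth vs 2019 (4823.82) = -0.72%.

2019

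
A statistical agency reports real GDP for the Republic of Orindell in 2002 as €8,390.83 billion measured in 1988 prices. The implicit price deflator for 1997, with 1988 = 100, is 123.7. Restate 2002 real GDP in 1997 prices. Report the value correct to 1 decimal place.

€10,379.5 billion

Real GDP in 1997 prices = Real GDP in 1988 prices × (P_1997/P_1988) = 8390.83 × 1.237 = 10379.46.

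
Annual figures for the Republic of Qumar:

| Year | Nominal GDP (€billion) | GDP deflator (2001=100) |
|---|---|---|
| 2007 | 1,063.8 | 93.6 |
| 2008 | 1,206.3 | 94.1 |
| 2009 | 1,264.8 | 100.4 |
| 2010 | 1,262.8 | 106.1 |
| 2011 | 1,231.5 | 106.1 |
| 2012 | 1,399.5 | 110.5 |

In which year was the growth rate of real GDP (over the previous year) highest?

2008: real = 1206.3/0.941 = 1281.93; growth vs 2007 (1136.54) = 12.79%.
2009: real = 1264.8/1.004 = 1259.76; growth vs 2008 (1281.93) = -1.73%.
2010: real = 1262.8/1.061 = 1190.20; growth vs 2009 (1259.76) = -5.52%.
2011: real = 1231.5/1.061 = 1160.70; growth vs 2010 (1190.20) = -2.48%.
2012: real = 1399.5/1.105 = 1266.52; growth vs 2011 (1160.70) = 9.12%.

2008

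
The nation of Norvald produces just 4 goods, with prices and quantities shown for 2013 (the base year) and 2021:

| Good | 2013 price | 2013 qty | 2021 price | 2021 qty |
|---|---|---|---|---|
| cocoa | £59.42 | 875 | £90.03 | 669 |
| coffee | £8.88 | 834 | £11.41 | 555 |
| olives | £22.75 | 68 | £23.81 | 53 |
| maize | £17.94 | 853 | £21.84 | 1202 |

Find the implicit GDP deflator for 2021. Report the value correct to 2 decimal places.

139.48

Nominal GDP 2021 = 90.03·669 + 11.41·555 + 23.81·53 + 21.84·1202 = 94076.23.
Real GDP 2021 (at 2013 prices) = 59.42·669 + 8.88·555 + 22.75·53 + 17.94·1202 = 67450.01.
Deflator = Nominal/Real × 100 = 94076.23/67450.01 × 100 = 139.475.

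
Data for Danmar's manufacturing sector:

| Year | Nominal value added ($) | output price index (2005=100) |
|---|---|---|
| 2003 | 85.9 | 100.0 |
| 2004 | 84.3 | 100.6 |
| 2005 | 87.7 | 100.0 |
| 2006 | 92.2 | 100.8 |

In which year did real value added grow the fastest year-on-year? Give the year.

2005

2004: real = 84.3/1.006 = 83.80; growth vs 2003 (85.90) = -2.44%.
2005: real = 87.7/1.000 = 87.70; growth vs 2004 (83.80) = 4.65%.
2006: real = 92.2/1.008 = 91.47; growth vs 2005 (87.70) = 4.30%.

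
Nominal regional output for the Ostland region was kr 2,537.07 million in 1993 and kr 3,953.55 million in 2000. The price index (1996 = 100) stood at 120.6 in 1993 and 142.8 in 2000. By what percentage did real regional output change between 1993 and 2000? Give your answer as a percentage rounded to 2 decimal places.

31.61%

Deflate each year: 1993 → 2537.07/1.206 = 2103.71; 2000 → 3953.55/1.428 = 2768.59.
So real regional output changed by 2768.59/2103.71 − 1 = 0.3161, i.e. 31.61%.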